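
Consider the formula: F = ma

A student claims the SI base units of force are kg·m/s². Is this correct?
Units of each symbol in F = ma:
  m (mass): kg
  a (acceleration): m/s²

Multiplying the contributions: [kg] · [m/s²]
Adding exponents of each base unit: kg: 1, m: 1, s: -2
SI base units of force: kg·m/s²

The claimed units kg·m/s² match the derived units, so the claim is correct.

Answer: Yes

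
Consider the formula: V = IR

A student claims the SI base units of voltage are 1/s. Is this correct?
Units of each symbol in V = IR:
  I (current): A
  R (resistance, in ohms): kg·m²/(s³·A²)

Multiplying the contributions: [A] · [kg·m²/(s³·A²)]
Adding exponents of each base unit: kg: 1, m: 2, s: -3, A: -1
SI base units of voltage: kg·m²/(s³·A)

The claimed units 1/s (exponents s: -1) do not match the derived units kg·m²/(s³·A) (exponents kg: 1, m: 2, s: -3, A: -1), so the claim is incorrect.

Answer: No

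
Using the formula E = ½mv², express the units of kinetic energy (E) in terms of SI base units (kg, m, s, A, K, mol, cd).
Units of each symbol in E = ½mv²:
  m (mass): kg
  v (speed): m/s  → to the power 2, contributes m²/s²
  The factor ½ is dimensionless.

Multiplying the contributions: [kg] · [m²/s²]
Adding exponents of each base unit: kg: 1, m: 2, s: -2
SI base units of kinetic energy: kg·m²/s²

Answer: kg·m²/s²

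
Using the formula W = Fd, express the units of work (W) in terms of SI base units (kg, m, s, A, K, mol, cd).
Units of each symbol in W = Fd:
  F (force): kg·m/s²
  d (displacement): m

Multiplying the contributions: [kg·m/s²] · [m]
Adding exponents of each base unit: kg: 1, m: 2, s: -2
SI base units of work: kg·m²/s²

Answer: kg·m²/s²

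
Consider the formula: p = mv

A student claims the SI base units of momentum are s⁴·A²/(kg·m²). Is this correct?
Units of each symbol in p = mv:
  m (mass): kg
  v (velocity): m/s

Multiplying the contributions: [kg] · [m/s]
Adding exponents of each base unit: kg: 1, m: 1, s: -1
SI base units of momentum: kg·m/s

The claimed units s⁴·A²/(kg·m²) (exponents kg: -1, m: -2, s: 4, A: 2) do not match the derived units kg·m/s (exponents kg: 1, m: 1, s: -1), so the claim is incorrect.

Answer: No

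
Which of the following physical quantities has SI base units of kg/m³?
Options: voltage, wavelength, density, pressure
Checking the SI base units of each option:
  voltage (V = IR): kg·m²/(s³·A)  ✗
  wavelength (λ = v/f): m  ✗
  density (ρ = m/V): kg/m³  ✓ matches
  pressure (P = F/A): kg/(m·s²)  ✗

Only density has units kg/m³.

Answer: density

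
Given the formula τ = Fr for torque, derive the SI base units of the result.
Units of each symbol in τ = Fr:
  F (force): kg·m/s²
  r (lever arm): m

Multiplying the contributions: [kg·m/s²] · [m]
Adding exponents of each base unit: kg: 1, m: 2, s: -2
SI base units of torque: kg·m²/s²

Answer: kg·m²/s²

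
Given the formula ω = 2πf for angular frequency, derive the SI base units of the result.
Units of each symbol in ω = 2πf:
  f (frequency): 1/s
  The factor 2π is dimensionless.

Multiplying the contributions: [1/s]
Adding exponents of each base unit: s: -1
SI base units of angular frequency: 1/s

Answer: 1/s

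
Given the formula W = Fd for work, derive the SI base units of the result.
Units of each symbol in W = Fd:
  F (force): kg·m/s²
  d (displacement): m

Multiplying the contributions: [kg·m/s²] · [m]
Adding exponents of each base unit: kg: 1, m: 2, s: -2
SI base units of work: kg·m²/s²

Answer: kg·m²/s²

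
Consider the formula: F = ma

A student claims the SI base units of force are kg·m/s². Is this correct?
Units of each symbol in F = ma:
  m (mass): kg
  a (acceleration): m/s²

Multiplying the contributions: [kg] · [m/s²]
Adding exponents of each base unit: kg: 1, m: 1, s: -2
SI base units of force: kg·m/s²

The claimed units kg·m/s² match the derived units, so the claim is correct.

Answer: Yes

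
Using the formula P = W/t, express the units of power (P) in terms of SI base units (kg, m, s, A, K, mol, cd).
Units of each symbol in P = W/t:
  W (work): kg·m²/s²
  t (time): s  → in the denominator, contributes 1/s

Multiplying the contributions: [kg·m²/s²] · [1/s]
Adding exponents of each base unit: kg: 1, m: 2, s: -3
SI base units of power: kg·m²/s³

Answer: kg·m²/s³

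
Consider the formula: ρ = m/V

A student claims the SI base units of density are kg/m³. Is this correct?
Units of each symbol in ρ = m/V:
  m (mass): kg
  V (volume): m³  → in the denominator, contributes 1/m³

Multiplying the contributions: [kg] · [1/m³]
Adding exponents of each base unit: kg: 1, m: -3
SI base units of density: kg/m³

The claimed units kg/m³ match the derived units, so the claim is correct.

Answer: Yes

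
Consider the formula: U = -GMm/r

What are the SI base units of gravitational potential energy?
Units of each symbol in U = -GMm/r:
  G (gravitational constant): m³/(kg·s²)
  M (mass): kg
  m (mass): kg
  r (distance): m  → in the denominator, contributes 1/m
  The minus sign does not affect the units.

Multiplying the contributions: [m³/(kg·s²)] · [kg] · [kg] · [1/m]
Adding exponents of each base unit: kg: 1, m: 2, s: -2
SI base units of gravitational potential energy: kg·m²/s²

Answer: kg·m²/s²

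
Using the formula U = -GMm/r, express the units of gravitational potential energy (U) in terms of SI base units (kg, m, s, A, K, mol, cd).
Units of each symbol in U = -GMm/r:
  G (gravitational constant): m³/(kg·s²)
  M (mass): kg
  m (mass): kg
  r (distance): m  → in the denominator, contributes 1/m
  The minus sign does not affect the units.

Multiplying the contributions: [m³/(kg·s²)] · [kg] · [kg] · [1/m]
Adding exponents of each base unit: kg: 1, m: 2, s: -2
SI base units of gravitational potential energy: kg·m²/s²

Answer: kg·m²/s²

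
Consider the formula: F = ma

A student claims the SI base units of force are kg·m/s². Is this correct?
Units of each symbol in F = ma:
  m (mass): kg
  a (acceleration): m/s²

Multiplying the contributions: [kg] · [m/s²]
Adding exponents of each base unit: kg: 1, m: 1, s: -2
SI base units of force: kg·m/s²

The claimed units kg·m/s² match the derived units, so the claim is correct.

Answer: Yes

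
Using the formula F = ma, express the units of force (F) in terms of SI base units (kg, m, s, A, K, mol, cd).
Units of each symbol in F = ma:
  m (mass): kg
  a (acceleration): m/s²

Multiplying the contributions: [kg] · [m/s²]
Adding exponents of each base unit: kg: 1, m: 1, s: -2
SI base units of force: kg·m/s²

Answer: kg·m/s²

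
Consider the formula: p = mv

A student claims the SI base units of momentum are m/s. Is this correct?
Units of each symbol in p = mv:
  m (mass): kg
  v (velocity): m/s

Multiplying the contributions: [kg] · [m/s]
Adding exponents of each base unit: kg: 1, m: 1, s: -1
SI base units of momentum: kg·m/s

The claimed units m/s (exponents m: 1, s: -1) do not match the derived units kg·m/s (exponents kg: 1, m: 1, s: -1), so the claim is incorrect.

Answer: No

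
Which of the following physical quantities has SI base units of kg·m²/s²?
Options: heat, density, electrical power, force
Checking the SI base units of each option:
  heat (Q = mcΔT): kg·m²/s²  ✓ matches
  density (ρ = m/V): kg/m³  ✗
  electrical power (P = IV): kg·m²/s³  ✗
  force (F = ma): kg·m/s²  ✗

Only heat has units kg·m²/s².

Answer: heat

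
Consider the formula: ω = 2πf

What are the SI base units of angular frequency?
Units of each symbol in ω = 2πf:
  f (frequency): 1/s
  The factor 2π is dimensionless.

Multiplying the contributions: [1/s]
Adding exponents of each base unit: s: -1
SI base units of angular frequency: 1/s

Answer: 1/s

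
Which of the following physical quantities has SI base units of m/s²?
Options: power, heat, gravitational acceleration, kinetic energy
Checking the SI base units of each option:
  power (P = W/t): kg·m²/s³  ✗
  heat (Q = mcΔT): kg·m²/s²  ✗
  gravitational acceleration (g = GM/r²): m/s²  ✓ matches
  kinetic energy (E = ½mv²): kg·m²/s²  ✗

Only gravitational acceleration has units m/s².

Answer: gravitational acceleration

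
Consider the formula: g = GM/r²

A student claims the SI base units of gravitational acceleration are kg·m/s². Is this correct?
Units of each symbol in g = GM/r²:
  G (gravitational constant): m³/(kg·s²)
  M (mass): kg
  r (distance): m  → to the power 2 in the denominator, contributes 1/m²

Multiplying the contributions: [m³/(kg·s²)] · [kg] · [1/m²]
Adding exponents of each base unit: m: 1, s: -2
SI base units of gravitational acceleration: m/s²

The claimed units kg·m/s² (exponents kg: 1, m: 1, s: -2) do not match the derived units m/s² (exponents m: 1, s: -2), so the claim is incorrect.

Answer: No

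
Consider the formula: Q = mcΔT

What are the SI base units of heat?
Units of each symbol in Q = mcΔT:
  m (mass): kg
  c (specific heat capacity, in J/(kg·K)): m²/(s²·K)
  ΔT (temperature change): K

Multiplying the contributions: [kg] · [m²/(s²·K)] · [K]
Adding exponents of each base unit: kg: 1, m: 2, s: -2
SI base units of heat: kg·m²/s²

Answer: kg·m²/s²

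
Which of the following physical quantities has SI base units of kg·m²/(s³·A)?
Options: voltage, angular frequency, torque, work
Checking the SI base units of each option:
  voltage (V = IR): kg·m²/(s³·A)  ✓ matches
  angular frequency (ω = 2πf): 1/s  ✗
  torque (τ = Fr): kg·m²/s²  ✗
  work (W = Fd): kg·m²/s²  ✗

Only voltage has units kg·m²/(s³·A).

Answer: voltage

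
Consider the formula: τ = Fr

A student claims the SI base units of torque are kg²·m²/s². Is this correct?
Units of each symbol in τ = Fr:
  F (force): kg·m/s²
  r (lever arm): m

Multiplying the contributions: [kg·m/s²] · [m]
Adding exponents of each base unit: kg: 1, m: 2, s: -2
SI base units of torque: kg·m²/s²

The claimed units kg²·m²/s² (exponents kg: 2, m: 2, s: -2) do not match the derived units kg·m²/s² (exponents kg: 1, m: 2, s: -2), so the claim is incorrect.

Answer: No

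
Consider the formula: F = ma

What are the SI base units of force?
Units of each symbol in F = ma:
  m (mass): kg
  a (acceleration): m/s²

Multiplying the contributions: [kg] · [m/s²]
Adding exponents of each base unit: kg: 1, m: 1, s: -2
SI base units of force: kg·m/s²

Answer: kg·m/s²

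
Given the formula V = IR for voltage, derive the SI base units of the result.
Units of each symbol in V = IR:
  I (current): A
  R (resistance, in ohms): kg·m²/(s³·A²)

Multiplying the contributions: [A] · [kg·m²/(s³·A²)]
Adding exponents of each base unit: kg: 1, m: 2, s: -3, A: -1
SI base units of voltage: kg·m²/(s³·A)

Answer: kg·m²/(s³·A)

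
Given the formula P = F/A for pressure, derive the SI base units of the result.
Units of each symbol in P = F/A:
  F (force): kg·m/s²
  A (area): m²  → in the denominator, contributes 1/m²

Multiplying the contributions: [kg·m/s²] · [1/m²]
Adding exponents of each base unit: kg: 1, m: -1, s: -2
SI base units of pressure: kg/(m·s²)

Answer: kg/(m·s²)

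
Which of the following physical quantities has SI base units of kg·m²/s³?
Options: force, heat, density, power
Checking the SI base units of each option:
  force (F = ma): kg·m/s²  ✗
  heat (Q = mcΔT): kg·m²/s²  ✗
  density (ρ = m/V): kg/m³  ✗
  power (P = W/t): kg·m²/s³  ✓ matches

Only power has units kg·m²/s³.

Answer: power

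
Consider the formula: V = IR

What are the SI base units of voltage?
Units of each symbol in V = IR:
  I (current): A
  R (resistance, in ohms): kg·m²/(s³·A²)

Multiplying the contributions: [A] · [kg·m²/(s³·A²)]
Adding exponents of each base unit: kg: 1, m: 2, s: -3, A: -1
SI base units of voltage: kg·m²/(s³·A)

Answer: kg·m²/(s³·A)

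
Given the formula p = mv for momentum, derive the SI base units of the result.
Units of each symbol in p = mv:
  m (mass): kg
  v (velocity): m/s

Multiplying the contributions: [kg] · [m/s]
Adding exponents of each base unit: kg: 1, m: 1, s: -1
SI base units of momentum: kg·m/s

Answer: kg·m/s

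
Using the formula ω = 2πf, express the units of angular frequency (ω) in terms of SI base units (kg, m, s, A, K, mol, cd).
Units of each symbol in ω = 2πf:
  f (frequency): 1/s
  The factor 2π is dimensionless.

Multiplying the contributions: [1/s]
Adding exponents of each base unit: s: -1
SI base units of angular frequency: 1/s

Answer: 1/s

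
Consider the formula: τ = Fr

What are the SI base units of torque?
Units of each symbol in τ = Fr:
  F (force): kg·m/s²
  r (lever arm): m

Multiplying the contributions: [kg·m/s²] · [m]
Adding exponents of each base unit: kg: 1, m: 2, s: -2
SI base units of torque: kg·m²/s²

Answer: kg·m²/s²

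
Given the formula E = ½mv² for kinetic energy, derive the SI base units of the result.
Units of each symbol in E = ½mv²:
  m (mass): kg
  v (speed): m/s  → to the power 2, contributes m²/s²
  The factor ½ is dimensionless.

Multiplying the contributions: [kg] · [m²/s²]
Adding exponents of each base unit: kg: 1, m: 2, s: -2
SI base units of kinetic energy: kg·m²/s²

Answer: kg·m²/s²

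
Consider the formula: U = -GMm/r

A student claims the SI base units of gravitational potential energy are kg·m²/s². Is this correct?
Units of each symbol in U = -GMm/r:
  G (gravitational constant): m³/(kg·s²)
  M (mass): kg
  m (mass): kg
  r (distance): m  → in the denominator, contributes 1/m
  The minus sign does not affect the units.

Multiplying the contributions: [m³/(kg·s²)] · [kg] · [kg] · [1/m]
Adding exponents of each base unit: kg: 1, m: 2, s: -2
SI base units of gravitational potential energy: kg·m²/s²

The claimed units kg·m²/s² match the derived units, so the claim is correct.

Answer: Yes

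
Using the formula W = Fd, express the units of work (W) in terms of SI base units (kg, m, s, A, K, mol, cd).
Units of each symbol in W = Fd:
  F (force): kg·m/s²
  d (displacement): m

Multiplying the contributions: [kg·m/s²] · [m]
Adding exponents of each base unit: kg: 1, m: 2, s: -2
SI base units of work: kg·m²/s²

Answer: kg·m²/s²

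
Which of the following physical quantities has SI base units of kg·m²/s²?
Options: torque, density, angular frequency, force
Checking the SI base units of each option:
  torque (τ = Fr): kg·m²/s²  ✓ matches
  density (ρ = m/V): kg/m³  ✗
  angular frequency (ω = 2πf): 1/s  ✗
  force (F = ma): kg·m/s²  ✗

Only torque has units kg·m²/s².

Answer: torque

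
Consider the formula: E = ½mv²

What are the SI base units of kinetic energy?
Units of each symbol in E = ½mv²:
  m (mass): kg
  v (speed): m/s  → to the power 2, contributes m²/s²
  The factor ½ is dimensionless.

Multiplying the contributions: [kg] · [m²/s²]
Adding exponents of each base unit: kg: 1, m: 2, s: -2
SI base units of kinetic energy: kg·m²/s²

Answer: kg·m²/s²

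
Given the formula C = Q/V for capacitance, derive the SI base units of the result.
Units of each symbol in C = Q/V:
  Q (charge, in coulombs): s·A
  V (voltage, in volts): kg·m²/(s³·A)  → in the denominator, contributes s³·A/(kg·m²)

Multiplying the contributions: [s·A] · [s³·A/(kg·m²)]
Adding exponents of each base unit: kg: -1, m: -2, s: 4, A: 2
SI base units of capacitance: s⁴·A²/(kg·m²)

Answer: s⁴·A²/(kg·m²)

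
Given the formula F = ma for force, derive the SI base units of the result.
Units of each symbol in F = ma:
  m (mass): kg
  a (acceleration): m/s²

Multiplying the contributions: [kg] · [m/s²]
Adding exponents of each base unit: kg: 1, m: 1, s: -2
SI base units of force: kg·m/s²

Answer: kg·m/s²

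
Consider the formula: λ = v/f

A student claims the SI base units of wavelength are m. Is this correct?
Units of each symbol in λ = v/f:
  v (wave speed): m/s
  f (frequency): 1/s  → in the denominator, contributes s

Multiplying the contributions: [m/s] · [s]
Adding exponents of each base unit: m: 1
SI base units of wavelength: m

The claimed units m match the derived units, so the claim is correct.

Answer: Yes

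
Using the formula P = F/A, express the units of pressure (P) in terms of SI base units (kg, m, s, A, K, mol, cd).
Units of each symbol in P = F/A:
  F (force): kg·m/s²
  A (area): m²  → in the denominator, contributes 1/m²

Multiplying the contributions: [kg·m/s²] · [1/m²]
Adding exponents of each base unit: kg: 1, m: -1, s: -2
SI base units of pressure: kg/(m·s²)

Answer: kg/(m·s²)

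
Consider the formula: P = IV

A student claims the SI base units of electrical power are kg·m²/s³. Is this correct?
Units of each symbol in P = IV:
  I (current): A
  V (voltage, in volts): kg·m²/(s³·A)

Multiplying the contributions: [A] · [kg·m²/(s³·A)]
Adding exponents of each base unit: kg: 1, m: 2, s: -3
SI base units of electrical power: kg·m²/s³

The claimed units kg·m²/s³ match the derived units, so the claim is correct.

Answer: Yes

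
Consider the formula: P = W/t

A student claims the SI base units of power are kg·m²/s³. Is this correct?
Units of each symbol in P = W/t:
  W (work): kg·m²/s²
  t (time): s  → in the denominator, contributes 1/s

Multiplying the contributions: [kg·m²/s²] · [1/s]
Adding exponents of each base unit: kg: 1, m: 2, s: -3
SI base units of power: kg·m²/s³

The claimed units kg·m²/s³ match the derived units, so the claim is correct.

Answer: Yes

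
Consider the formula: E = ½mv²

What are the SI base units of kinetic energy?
Units of each symbol in E = ½mv²:
  m (mass): kg
  v (speed): m/s  → to the power 2, contributes m²/s²
  The factor ½ is dimensionless.

Multiplying the contributions: [kg] · [m²/s²]
Adding exponents of each base unit: kg: 1, m: 2, s: -2
SI base units of kinetic energy: kg·m²/s²

Answer: kg·m²/s²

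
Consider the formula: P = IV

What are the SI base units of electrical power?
Units of each symbol in P = IV:
  I (current): A
  V (voltage, in volts): kg·m²/(s³·A)

Multiplying the contributions: [A] · [kg·m²/(s³·A)]
Adding exponents of each base unit: kg: 1, m: 2, s: -3
SI base units of electrical power: kg·m²/s³

Answer: kg·m²/s³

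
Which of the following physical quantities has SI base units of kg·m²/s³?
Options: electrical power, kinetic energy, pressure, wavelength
Checking the SI base units of each option:
  electrical power (P = IV): kg·m²/s³  ✓ matches
  kinetic energy (E = ½mv²): kg·m²/s²  ✗
  pressure (P = F/A): kg/(m·s²)  ✗
  wavelength (λ = v/f): m  ✗

Only electrical power has units kg·m²/s³.

Answer: electrical power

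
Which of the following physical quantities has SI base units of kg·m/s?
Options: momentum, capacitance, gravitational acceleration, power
Checking the SI base units of each option:
  momentum (p = mv): kg·m/s  ✓ matches
  capacitance (C = Q/V): s⁴·A²/(kg·m²)  ✗
  gravitational acceleration (g = GM/r²): m/s²  ✗
  power (P = W/t): kg·m²/s³  ✗

Only momentum has units kg·m/s.

Answer: momentum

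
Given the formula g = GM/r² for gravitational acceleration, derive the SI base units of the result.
Units of each symbol in g = GM/r²:
  G (gravitational constant): m³/(kg·s²)
  M (mass): kg
  r (distance): m  → to the power 2 in the denominator, contributes 1/m²

Multiplying the contributions: [m³/(kg·s²)] · [kg] · [1/m²]
Adding exponents of each base unit: m: 1, s: -2
SI base units of gravitational acceleration: m/s²

Answer: m/s²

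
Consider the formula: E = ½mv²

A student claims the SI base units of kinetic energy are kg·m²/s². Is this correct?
Units of each symbol in E = ½mv²:
  m (mass): kg
  v (speed): m/s  → to the power 2, contributes m²/s²
  The factor ½ is dimensionless.

Multiplying the contributions: [kg] · [m²/s²]
Adding exponents of each base unit: kg: 1, m: 2, s: -2
SI base units of kinetic energy: kg·m²/s²

The claimed units kg·m²/s² match the derived units, so the claim is correct.

Answer: Yes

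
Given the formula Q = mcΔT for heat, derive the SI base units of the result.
Units of each symbol in Q = mcΔT:
  m (mass): kg
  c (specific heat capacity, in J/(kg·K)): m²/(s²·K)
  ΔT (temperature change): K

Multiplying the contributions: [kg] · [m²/(s²·K)] · [K]
Adding exponents of each base unit: kg: 1, m: 2, s: -2
SI base units of heat: kg·m²/s²

Answer: kg·m²/s²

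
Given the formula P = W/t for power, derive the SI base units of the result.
Units of each symbol in P = W/t:
  W (work): kg·m²/s²
  t (time): s  → in the denominator, contributes 1/s

Multiplying the contributions: [kg·m²/s²] · [1/s]
Adding exponents of each base unit: kg: 1, m: 2, s: -3
SI base units of power: kg·m²/s³

Answer: kg·m²/s³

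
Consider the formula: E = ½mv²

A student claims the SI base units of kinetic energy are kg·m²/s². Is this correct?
Units of each symbol in E = ½mv²:
  m (mass): kg
  v (speed): m/s  → to the power 2, contributes m²/s²
  The factor ½ is dimensionless.

Multiplying the contributions: [kg] · [m²/s²]
Adding exponents of each base unit: kg: 1, m: 2, s: -2
SI base units of kinetic energy: kg·m²/s²

The claimed units kg·m²/s² match the derived units, so the claim is correct.

Answer: Yes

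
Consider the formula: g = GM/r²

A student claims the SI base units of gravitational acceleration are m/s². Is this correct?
Units of each symbol in g = GM/r²:
  G (gravitational constant): m³/(kg·s²)
  M (mass): kg
  r (distance): m  → to the power 2 in the denominator, contributes 1/m²

Multiplying the contributions: [m³/(kg·s²)] · [kg] · [1/m²]
Adding exponents of each base unit: m: 1, s: -2
SI base units of gravitational acceleration: m/s²

The claimed units m/s² match the derived units, so the claim is correct.

Answer: Yes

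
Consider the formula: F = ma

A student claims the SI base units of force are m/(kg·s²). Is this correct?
Units of each symbol in F = ma:
  m (mass): kg
  a (acceleration): m/s²

Multiplying the contributions: [kg] · [m/s²]
Adding exponents of each base unit: kg: 1, m: 1, s: -2
SI base units of force: kg·m/s²

The claimed units m/(kg·s²) (exponents kg: -1, m: 1, s: -2) do not match the derived units kg·m/s² (exponents kg: 1, m: 1, s: -2), so the claim is incorrect.

Answer: No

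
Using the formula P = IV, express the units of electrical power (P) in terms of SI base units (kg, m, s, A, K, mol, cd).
Units of each symbol in P = IV:
  I (current): A
  V (voltage, in volts): kg·m²/(s³·A)

Multiplying the contributions: [A] · [kg·m²/(s³·A)]
Adding exponents of each base unit: kg: 1, m: 2, s: -3
SI base units of electrical power: kg·m²/s³

Answer: kg·m²/s³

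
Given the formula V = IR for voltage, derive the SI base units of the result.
Units of each symbol in V = IR:
  I (current): A
  R (resistance, in ohms): kg·m²/(s³·A²)

Multiplying the contributions: [A] · [kg·m²/(s³·A²)]
Adding exponents of each base unit: kg: 1, m: 2, s: -3, A: -1
SI base units of voltage: kg·m²/(s³·A)

Answer: kg·m²/(s³·A)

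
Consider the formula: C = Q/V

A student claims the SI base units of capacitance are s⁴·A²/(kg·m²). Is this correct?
Units of each symbol in C = Q/V:
  Q (charge, in coulombs): s·A
  V (voltage, in volts): kg·m²/(s³·A)  → in the denominator, contributes s³·A/(kg·m²)

Multiplying the contributions: [s·A] · [s³·A/(kg·m²)]
Adding exponents of each base unit: kg: -1, m: -2, s: 4, A: 2
SI base units of capacitance: s⁴·A²/(kg·m²)

The claimed units s⁴·A²/(kg·m²) match the derived units, so the claim is correct.

Answer: Yes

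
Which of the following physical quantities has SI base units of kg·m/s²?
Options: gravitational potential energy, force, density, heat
Checking the SI base units of each option:
  gravitational potential energy (U = -GMm/r): kg·m²/s²  ✗
  force (F = ma): kg·m/s²  ✓ matches
  density (ρ = m/V): kg/m³  ✗
  heat (Q = mcΔT): kg·m²/s²  ✗

Only force has units kg·m/s².

Answer: force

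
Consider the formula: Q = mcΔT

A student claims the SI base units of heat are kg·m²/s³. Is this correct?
Units of each symbol in Q = mcΔT:
  m (mass): kg
  c (specific heat capacity, in J/(kg·K)): m²/(s²·K)
  ΔT (temperature change): K

Multiplying the contributions: [kg] · [m²/(s²·K)] · [K]
Adding exponents of each base unit: kg: 1, m: 2, s: -2
SI base units of heat: kg·m²/s²

The claimed units kg·m²/s³ (exponents kg: 1, m: 2, s: -3) do not match the derived units kg·m²/s² (exponents kg: 1, m: 2, s: -2), so the claim is incorrect.

Answer: No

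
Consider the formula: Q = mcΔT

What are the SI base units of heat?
Units of each symbol in Q = mcΔT:
  m (mass): kg
  c (specific heat capacity, in J/(kg·K)): m²/(s²·K)
  ΔT (temperature change): K

Multiplying the contributions: [kg] · [m²/(s²·K)] · [K]
Adding exponents of each base unit: kg: 1, m: 2, s: -2
SI base units of heat: kg·m²/s²

Answer: kg·m²/s²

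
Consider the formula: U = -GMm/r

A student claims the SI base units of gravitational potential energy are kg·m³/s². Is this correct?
Units of each symbol in U = -GMm/r:
  G (gravitational constant): m³/(kg·s²)
  M (mass): kg
  m (mass): kg
  r (distance): m  → in the denominator, contributes 1/m
  The minus sign does not affect the units.

Multiplying the contributions: [m³/(kg·s²)] · [kg] · [kg] · [1/m]
Adding exponents of each base unit: kg: 1, m: 2, s: -2
SI base units of gravitational potential energy: kg·m²/s²

The claimed units kg·m³/s² (exponents kg: 1, m: 3, s: -2) do not match the derived units kg·m²/s² (exponents kg: 1, m: 2, s: -2), so the claim is incorrect.

Answer: No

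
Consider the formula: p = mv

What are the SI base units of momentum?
Units of each symbol in p = mv:
  m (mass): kg
  v (velocity): m/s

Multiplying the contributions: [kg] · [m/s]
Adding exponents of each base unit: kg: 1, m: 1, s: -1
SI base units of momentum: kg·m/s

Answer: kg·m/s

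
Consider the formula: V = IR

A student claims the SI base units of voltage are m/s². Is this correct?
Units of each symbol in V = IR:
  I (current): A
  R (resistance, in ohms): kg·m²/(s³·A²)

Multiplying the contributions: [A] · [kg·m²/(s³·A²)]
Adding exponents of each base unit: kg: 1, m: 2, s: -3, A: -1
SI base units of voltage: kg·m²/(s³·A)

The claimed units m/s² (exponents m: 1, s: -2) do not match the derived units kg·m²/(s³·A) (exponents kg: 1, m: 2, s: -3, A: -1), so the claim is incorrect.

Answer: No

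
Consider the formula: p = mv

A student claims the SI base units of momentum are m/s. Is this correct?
Units of each symbol in p = mv:
  m (mass): kg
  v (velocity): m/s

Multiplying the contributions: [kg] · [m/s]
Adding exponents of each base unit: kg: 1, m: 1, s: -1
SI base units of momentum: kg·m/s

The claimed units m/s (exponents m: 1, s: -1) do not match the derived units kg·m/s (exponents kg: 1, m: 1, s: -1), so the claim is incorrect.

Answer: No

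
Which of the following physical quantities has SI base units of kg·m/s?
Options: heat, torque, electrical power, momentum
Checking the SI base units of each option:
  heat (Q = mcΔT): kg·m²/s²  ✗
  torque (τ = Fr): kg·m²/s²  ✗
  electrical power (P = IV): kg·m²/s³  ✗
  momentum (p = mv): kg·m/s  ✓ matches

Only momentum has units kg·m/s.

Answer: momentum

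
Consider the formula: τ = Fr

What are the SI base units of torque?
Units of each symbol in τ = Fr:
  F (force): kg·m/s²
  r (lever arm): m

Multiplying the contributions: [kg·m/s²] · [m]
Adding exponents of each base unit: kg: 1, m: 2, s: -2
SI base units of torque: kg·m²/s²

Answer: kg·m²/s²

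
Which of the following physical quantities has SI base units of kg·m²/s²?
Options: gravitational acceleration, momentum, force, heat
Checking the SI base units of each option:
  gravitational acceleration (g = GM/r²): m/s²  ✗
  momentum (p = mv): kg·m/s  ✗
  force (F = ma): kg·m/s²  ✗
  heat (Q = mcΔT): kg·m²/s²  ✓ matches

Only heat has units kg·m²/s².

Answer: heat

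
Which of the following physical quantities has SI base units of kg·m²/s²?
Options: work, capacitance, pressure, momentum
Checking the SI base units of each option:
  work (W = Fd): kg·m²/s²  ✓ matches
  capacitance (C = Q/V): s⁴·A²/(kg·m²)  ✗
  pressure (P = F/A): kg/(m·s²)  ✗
  momentum (p = mv): kg·m/s  ✗

Only work has units kg·m²/s².

Answer: work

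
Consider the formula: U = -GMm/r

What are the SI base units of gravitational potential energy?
Units of each symbol in U = -GMm/r:
  G (gravitational constant): m³/(kg·s²)
  M (mass): kg
  m (mass): kg
  r (distance): m  → in the denominator, contributes 1/m
  The minus sign does not affect the units.

Multiplying the contributions: [m³/(kg·s²)] · [kg] · [kg] · [1/m]
Adding exponents of each base unit: kg: 1, m: 2, s: -2
SI base units of gravitational potential energy: kg·m²/s²

Answer: kg·m²/s²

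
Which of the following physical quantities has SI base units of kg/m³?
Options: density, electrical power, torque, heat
Checking the SI base units of each option:
  density (ρ = m/V): kg/m³  ✓ matches
  electrical power (P = IV): kg·m²/s³  ✗
  torque (τ = Fr): kg·m²/s²  ✗
  heat (Q = mcΔT): kg·m²/s²  ✗

Only density has units kg/m³.

Answer: density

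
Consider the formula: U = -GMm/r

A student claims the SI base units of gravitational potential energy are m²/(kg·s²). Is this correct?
Units of each symbol in U = -GMm/r:
  G (gravitational constant): m³/(kg·s²)
  M (mass): kg
  m (mass): kg
  r (distance): m  → in the denominator, contributes 1/m
  The minus sign does not affect the units.

Multiplying the contributions: [m³/(kg·s²)] · [kg] · [kg] · [1/m]
Adding exponents of each base unit: kg: 1, m: 2, s: -2
SI base units of gravitational potential energy: kg·m²/s²

The claimed units m²/(kg·s²) (exponents kg: -1, m: 2, s: -2) do not match the derived units kg·m²/s² (exponents kg: 1, m: 2, s: -2), so the claim is incorrect.

Answer: No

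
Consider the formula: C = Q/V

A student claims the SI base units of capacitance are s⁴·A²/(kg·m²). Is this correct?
Units of each symbol in C = Q/V:
  Q (charge, in coulombs): s·A
  V (voltage, in volts): kg·m²/(s³·A)  → in the denominator, contributes s³·A/(kg·m²)

Multiplying the contributions: [s·A] · [s³·A/(kg·m²)]
Adding exponents of each base unit: kg: -1, m: -2, s: 4, A: 2
SI base units of capacitance: s⁴·A²/(kg·m²)

The claimed units s⁴·A²/(kg·m²) match the derived units, so the claim is correct.

Answer: Yes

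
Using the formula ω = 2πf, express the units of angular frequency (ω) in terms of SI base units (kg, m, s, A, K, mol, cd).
Units of each symbol in ω = 2πf:
  f (frequency): 1/s
  The factor 2π is dimensionless.

Multiplying the contributions: [1/s]
Adding exponents of each base unit: s: -1
SI base units of angular frequency: 1/s

Answer: 1/s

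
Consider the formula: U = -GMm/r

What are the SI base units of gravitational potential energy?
Units of each symbol in U = -GMm/r:
  G (gravitational constant): m³/(kg·s²)
  M (mass): kg
  m (mass): kg
  r (distance): m  → in the denominator, contributes 1/m
  The minus sign does not affect the units.

Multiplying the contributions: [m³/(kg·s²)] · [kg] · [kg] · [1/m]
Adding exponents of each base unit: kg: 1, m: 2, s: -2
SI base units of gravitational potential energy: kg·m²/s²

Answer: kg·m²/s²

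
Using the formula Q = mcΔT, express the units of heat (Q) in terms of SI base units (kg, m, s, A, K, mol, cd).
Units of each symbol in Q = mcΔT:
  m (mass): kg
  c (specific heat capacity, in J/(kg·K)): m²/(s²·K)
  ΔT (temperature change): K

Multiplying the contributions: [kg] · [m²/(s²·K)] · [K]
Adding exponents of each base unit: kg: 1, m: 2, s: -2
SI base units of heat: kg·m²/s²

Answer: kg·m²/s²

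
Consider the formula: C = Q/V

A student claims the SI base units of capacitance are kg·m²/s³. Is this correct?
Units of each symbol in C = Q/V:
  Q (charge, in coulombs): s·A
  V (voltage, in volts): kg·m²/(s³·A)  → in the denominator, contributes s³·A/(kg·m²)

Multiplying the contributions: [s·A] · [s³·A/(kg·m²)]
Adding exponents of each base unit: kg: -1, m: -2, s: 4, A: 2
SI base units of capacitance: s⁴·A²/(kg·m²)

The claimed units kg·m²/s³ (exponents kg: 1, m: 2, s: -3) do not match the derived units s⁴·A²/(kg·m²) (exponents kg: -1, m: -2, s: 4, A: 2), so the claim is incorrect.

Answer: No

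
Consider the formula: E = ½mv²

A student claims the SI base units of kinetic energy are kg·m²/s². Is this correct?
Units of each symbol in E = ½mv²:
  m (mass): kg
  v (speed): m/s  → to the power 2, contributes m²/s²
  The factor ½ is dimensionless.

Multiplying the contributions: [kg] · [m²/s²]
Adding exponents of each base unit: kg: 1, m: 2, s: -2
SI base units of kinetic energy: kg·m²/s²

The claimed units kg·m²/s² match the derived units, so the claim is correct.

Answer: Yes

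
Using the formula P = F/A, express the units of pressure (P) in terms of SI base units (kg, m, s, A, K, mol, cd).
Units of each symbol in P = F/A:
  F (force): kg·m/s²
  A (area): m²  → in the denominator, contributes 1/m²

Multiplying the contributions: [kg·m/s²] · [1/m²]
Adding exponents of each base unit: kg: 1, m: -1, s: -2
SI base units of pressure: kg/(m·s²)

Answer: kg/(m·s²)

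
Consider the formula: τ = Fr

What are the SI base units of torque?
Units of each symbol in τ = Fr:
  F (force): kg·m/s²
  r (lever arm): m

Multiplying the contributions: [kg·m/s²] · [m]
Adding exponents of each base unit: kg: 1, m: 2, s: -2
SI base units of torque: kg·m²/s²

Answer: kg·m²/s²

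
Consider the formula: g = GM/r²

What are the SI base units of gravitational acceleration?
Units of each symbol in g = GM/r²:
  G (gravitational constant): m³/(kg·s²)
  M (mass): kg
  r (distance): m  → to the power 2 in the denominator, contributes 1/m²

Multiplying the contributions: [m³/(kg·s²)] · [kg] · [1/m²]
Adding exponents of each base unit: m: 1, s: -2
SI base units of gravitational acceleration: m/s²

Answer: m/s²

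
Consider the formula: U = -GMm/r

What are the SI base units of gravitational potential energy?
Units of each symbol in U = -GMm/r:
  G (gravitational constant): m³/(kg·s²)
  M (mass): kg
  m (mass): kg
  r (distance): m  → in the denominator, contributes 1/m
  The minus sign does not affect the units.

Multiplying the contributions: [m³/(kg·s²)] · [kg] · [kg] · [1/m]
Adding exponents of each base unit: kg: 1, m: 2, s: -2
SI base units of gravitational potential energy: kg·m²/s²

Answer: kg·m²/s²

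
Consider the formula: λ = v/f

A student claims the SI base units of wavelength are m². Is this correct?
Units of each symbol in λ = v/f:
  v (wave speed): m/s
  f (frequency): 1/s  → in the denominator, contributes s

Multiplying the contributions: [m/s] · [s]
Adding exponents of each base unit: m: 1
SI base units of wavelength: m

The claimed units m² (exponents m: 2) do not match the derived units m (exponents m: 1), so the claim is incorrect.

Answer: No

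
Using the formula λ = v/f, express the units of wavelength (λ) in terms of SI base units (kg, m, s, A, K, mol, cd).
Units of each symbol in λ = v/f:
  v (wave speed): m/s
  f (frequency): 1/s  → in the denominator, contributes s

Multiplying the contributions: [m/s] · [s]
Adding exponents of each base unit: m: 1
SI base units of wavelength: m

Answer: m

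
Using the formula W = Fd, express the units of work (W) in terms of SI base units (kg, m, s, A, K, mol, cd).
Units of each symbol in W = Fd:
  F (force): kg·m/s²
  d (displacement): m

Multiplying the contributions: [kg·m/s²] · [m]
Adding exponents of each base unit: kg: 1, m: 2, s: -2
SI base units of work: kg·m²/s²

Answer: kg·m²/s²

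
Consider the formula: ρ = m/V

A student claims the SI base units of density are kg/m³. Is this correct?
Units of each symbol in ρ = m/V:
  m (mass): kg
  V (volume): m³  → in the denominator, contributes 1/m³

Multiplying the contributions: [kg] · [1/m³]
Adding exponents of each base unit: kg: 1, m: -3
SI base units of density: kg/m³

The claimed units kg/m³ match the derived units, so the claim is correct.

Answer: Yes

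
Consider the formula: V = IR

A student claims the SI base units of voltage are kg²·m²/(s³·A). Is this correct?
Units of each symbol in V = IR:
  I (current): A
  R (resistance, in ohms): kg·m²/(s³·A²)

Multiplying the contributions: [A] · [kg·m²/(s³·A²)]
Adding exponents of each base unit: kg: 1, m: 2, s: -3, A: -1
SI base units of voltage: kg·m²/(s³·A)

The claimed units kg²·m²/(s³·A) (exponents kg: 2, m: 2, s: -3, A: -1) do not match the derived units kg·m²/(s³·A) (exponents kg: 1, m: 2, s: -3, A: -1), so the claim is incorrect.

Answer: No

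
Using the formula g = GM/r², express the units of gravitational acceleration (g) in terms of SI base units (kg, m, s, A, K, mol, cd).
Units of each symbol in g = GM/r²:
  G (gravitational constant): m³/(kg·s²)
  M (mass): kg
  r (distance): m  → to the power 2 in the denominator, contributes 1/m²

Multiplying the contributions: [m³/(kg·s²)] · [kg] · [1/m²]
Adding exponents of each base unit: m: 1, s: -2
SI base units of gravitational acceleration: m/s²

Answer: m/s²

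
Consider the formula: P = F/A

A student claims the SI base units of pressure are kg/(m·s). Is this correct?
Units of each symbol in P = F/A:
  F (force): kg·m/s²
  A (area): m²  → in the denominator, contributes 1/m²

Multiplying the contributions: [kg·m/s²] · [1/m²]
Adding exponents of each base unit: kg: 1, m: -1, s: -2
SI base units of pressure: kg/(m·s²)

The claimed units kg/(m·s) (exponents kg: 1, m: -1, s: -1) do not match the derived units kg/(m·s²) (exponents kg: 1, m: -1, s: -2), so the claim is incorrect.

Answer: No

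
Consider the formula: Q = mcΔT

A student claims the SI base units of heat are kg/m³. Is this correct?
Units of each symbol in Q = mcΔT:
  m (mass): kg
  c (specific heat capacity, in J/(kg·K)): m²/(s²·K)
  ΔT (temperature change): K

Multiplying the contributions: [kg] · [m²/(s²·K)] · [K]
Adding exponents of each base unit: kg: 1, m: 2, s: -2
SI base units of heat: kg·m²/s²

The claimed units kg/m³ (exponents kg: 1, m: -3) do not match the derived units kg·m²/s² (exponents kg: 1, m: 2, s: -2), so the claim is incorrect.

Answer: No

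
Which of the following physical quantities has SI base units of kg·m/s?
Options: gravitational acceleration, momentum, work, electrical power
Checking the SI base units of each option:
  gravitational acceleration (g = GM/r²): m/s²  ✗
  momentum (p = mv): kg·m/s  ✓ matches
  work (W = Fd): kg·m²/s²  ✗
  electrical power (P = IV): kg·m²/s³  ✗

Only momentum has units kg·m/s.

Answer: momentum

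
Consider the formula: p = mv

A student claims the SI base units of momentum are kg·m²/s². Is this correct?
Units of each symbol in p = mv:
  m (mass): kg
  v (velocity): m/s

Multiplying the contributions: [kg] · [m/s]
Adding exponents of each base unit: kg: 1, m: 1, s: -1
SI base units of momentum: kg·m/s

The claimed units kg·m²/s² (exponents kg: 1, m: 2, s: -2) do not match the derived units kg·m/s (exponents kg: 1, m: 1, s: -1), so the claim is incorrect.

Answer: No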